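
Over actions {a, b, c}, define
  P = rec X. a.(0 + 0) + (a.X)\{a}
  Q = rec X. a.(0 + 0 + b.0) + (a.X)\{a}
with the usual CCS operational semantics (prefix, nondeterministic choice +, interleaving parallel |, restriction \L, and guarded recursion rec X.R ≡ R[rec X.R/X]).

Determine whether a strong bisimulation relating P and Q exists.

not bisimilar

LTS(P): 2 reachable states
  p0 = rec X. a.(0 + 0) + (a.X)\{a} has moves =a=> p1
  p1 = 0 + 0 has moves ·
LTS(Q): 3 reachable states
  q0 = rec X. a.(0 + 0 + b.0) + (a.X)\{a} has moves =a=> q1
  q1 = 0 + 0 + b.0 has moves =b=> q2
  q2 = 0 has moves ·
Partition-refinement fixed point:
  B0 = {p0}
  B1 = {p1, q2}
  B2 = {q0}
  B3 = {q1}
p0 ∈ B0, q0 ∈ B2 → different blocks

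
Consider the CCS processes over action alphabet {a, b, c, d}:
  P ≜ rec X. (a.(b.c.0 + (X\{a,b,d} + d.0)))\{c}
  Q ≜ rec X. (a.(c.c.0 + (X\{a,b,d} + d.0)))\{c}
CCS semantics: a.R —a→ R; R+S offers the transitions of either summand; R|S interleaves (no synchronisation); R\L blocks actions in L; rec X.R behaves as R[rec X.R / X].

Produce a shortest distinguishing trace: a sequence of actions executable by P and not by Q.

ab

P's transition system — 4 states:
  p0 = rec X. (a.(b.c.0 + (X\{a,b,d} + d.0)))\{c} | —a→ p1
  p1 = (b.c.0 + ((rec X. (a.(b.c.0 + (X\{a,b,d} + d.0)))\{c})\{a,b,d} + d.0))\{c} | —b→ p2, —d→ p3
  p2 = (c.0)\{c} | deadlocked
  p3 = 0\{c} | deadlocked
Q's transition system — 3 states:
  q0 = rec X. (a.(c.c.0 + (X\{a,b,d} + d.0)))\{c} | —a→ q1
  q1 = (c.c.0 + ((rec X. (a.(c.c.0 + (X\{a,b,d} + d.0)))\{c})\{a,b,d} + d.0))\{c} | —d→ q2
  q2 = 0\{c} | deadlocked
Executing ab from P (initial set {p0}):
  step 1 (a): {p1}
  step 2 (b): {p2}
  — P admits the full trace.
Executing ab from Q (initial set {q0}):
  step 1 (a): {q1}
  step 2 (b): ∅ (Q stuck)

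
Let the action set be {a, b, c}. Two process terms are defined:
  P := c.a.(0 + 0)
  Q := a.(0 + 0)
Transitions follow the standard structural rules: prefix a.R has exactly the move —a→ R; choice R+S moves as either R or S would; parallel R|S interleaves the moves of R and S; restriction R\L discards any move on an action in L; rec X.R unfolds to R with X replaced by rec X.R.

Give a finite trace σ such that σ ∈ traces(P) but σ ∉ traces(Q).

Reachable graph of P (3 states):
  s0 = c.a.(0 + 0) has moves ··c··> s1
  s1 = a.(0 + 0) has moves ··a··> s2
  s2 = 0 + 0 has moves ·
Reachable graph of Q (2 states):
  t0 = a.(0 + 0) has moves ··a··> t1
  t1 = 0 + 0 has moves ·
Trace ⟨c⟩ through P, begin at {s0}:
  step 1 (c): {s1}
  P completes σ.
Trace ⟨c⟩ through Q, begin at {t0}:
  step 1 (c): ∅  — Q cannot continue

c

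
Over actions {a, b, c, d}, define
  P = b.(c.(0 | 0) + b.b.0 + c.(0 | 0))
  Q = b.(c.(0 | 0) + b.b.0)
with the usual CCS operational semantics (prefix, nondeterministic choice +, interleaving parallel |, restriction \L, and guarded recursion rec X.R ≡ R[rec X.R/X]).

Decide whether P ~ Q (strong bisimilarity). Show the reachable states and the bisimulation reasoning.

LTS(P): 5 reachable states
  u0 = b.(c.(0 | 0) + b.b.0 + c.(0 | 0)) has moves —b→ u1
  u1 = c.(0 | 0) + b.b.0 + c.(0 | 0) has moves —b→ u2, —c→ u3
  u2 = b.0 has moves —b→ u4
  u3 = 0 | 0 has moves stopped
  u4 = 0 has moves stopped
LTS(Q): 5 reachable states
  v0 = b.(c.(0 | 0) + b.b.0) has moves —b→ v1
  v1 = c.(0 | 0) + b.b.0 has moves —b→ v2, —c→ v3
  v2 = b.0 has moves —b→ v4
  v3 = 0 | 0 has moves stopped
  v4 = 0 has moves stopped
Partition-refinement fixed point:
  B0 = {u0, v0}
  B1 = {u1, v1}
  B2 = {u2, v2}
  B3 = {u3, u4, v3, v4}
u0 ∈ B0, v0 ∈ B0 → same block

bisimilar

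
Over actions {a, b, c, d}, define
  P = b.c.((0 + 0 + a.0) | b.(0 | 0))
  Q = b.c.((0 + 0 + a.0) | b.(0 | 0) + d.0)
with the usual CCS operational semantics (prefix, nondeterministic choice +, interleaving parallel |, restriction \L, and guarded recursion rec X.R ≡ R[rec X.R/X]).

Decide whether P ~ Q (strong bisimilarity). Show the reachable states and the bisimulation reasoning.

not bisimilar

LTS(P): 6 reachable states
  p0 = b.c.((0 + 0 + a.0) | b.(0 | 0)) | --b--▸ p1
  p1 = c.((0 + 0 + a.0) | b.(0 | 0)) | --c--▸ p2
  p2 = (0 + 0 + a.0) | b.(0 | 0) | --a--▸ p3, --b--▸ p4
  p3 = 0 | b.(0 | 0) | --b--▸ p5
  p4 = (0 + 0 + a.0) | (0 | 0) | --a--▸ p5
  p5 = 0 | (0 | 0) | stopped
LTS(Q): 7 reachable states
  q0 = b.c.((0 + 0 + a.0) | b.(0 | 0) + d.0) | --b--▸ q1
  q1 = c.((0 + 0 + a.0) | b.(0 | 0) + d.0) | --c--▸ q2
  q2 = (0 + 0 + a.0) | b.(0 | 0) + d.0 | --a--▸ q3, --b--▸ q4, --d--▸ q5
  q3 = 0 | b.(0 | 0) | --b--▸ q6
  q4 = (0 + 0 + a.0) | (0 | 0) | --a--▸ q6
  q5 = 0 | stopped
  q6 = 0 | (0 | 0) | stopped
Coarsest stable partition (strong bisimilarity classes):
  B0 = {p0}
  B1 = {p1}
  B2 = {p2}
  B3 = {p4, q4}
  B4 = {p5, q5, q6}
  B5 = {p3, q3}
  B6 = {q0}
  B7 = {q1}
  B8 = {q2}
p0 ∈ B0, q0 ∈ B6 → different blocks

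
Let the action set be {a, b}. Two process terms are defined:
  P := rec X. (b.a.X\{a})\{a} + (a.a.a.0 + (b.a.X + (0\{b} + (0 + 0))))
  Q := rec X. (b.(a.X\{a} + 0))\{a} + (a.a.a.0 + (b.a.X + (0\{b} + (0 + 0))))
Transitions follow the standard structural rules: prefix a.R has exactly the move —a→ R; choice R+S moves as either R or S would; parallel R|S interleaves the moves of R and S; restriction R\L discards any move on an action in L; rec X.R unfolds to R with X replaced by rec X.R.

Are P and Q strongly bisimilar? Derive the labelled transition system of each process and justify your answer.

P ~ Q

Reachable graph of P (6 states):
  m0 = rec X. (b.a.X\{a})\{a} + (a.a.a.0 + (b.a.X + (0\{b} + (0 + 0)))) | ··a··> m1, ··b··> m2, ··b··> m3
  m1 = a.a.0 | ··a··> m4
  m2 = (a.(rec X. (b.a.X\{a})\{a} + (a.a.a.0 + (b.a.X + (0\{b} + (0 + 0)))))\{a})\{a} | stopped
  m3 = a.(rec X. (b.a.X\{a})\{a} + (a.a.a.0 + (b.a.X + (0\{b} + (0 + 0))))) | ··a··> m0
  m4 = a.0 | ··a··> m5
  m5 = 0 | stopped
Reachable graph of Q (6 states):
  n0 = rec X. (b.(a.X\{a} + 0))\{a} + (a.a.a.0 + (b.a.X + (0\{b} + (0 + 0)))) | ··a··> n1, ··b··> n2, ··b··> n3
  n1 = a.a.0 | ··a··> n4
  n2 = (a.(rec X. (b.(a.X\{a} + 0))\{a} + (a.a.a.0 + (b.a.X + (0\{b} + (0 + 0)))))\{a} + 0)\{a} | stopped
  n3 = a.(rec X. (b.(a.X\{a} + 0))\{a} + (a.a.a.0 + (b.a.X + (0\{b} + (0 + 0))))) | ··a··> n0
  n4 = a.0 | ··a··> n5
  n5 = 0 | stopped
Coarsest stable partition (strong bisimilarity classes):
  B0 = {m0, n0}
  B1 = {m1, n1}
  B2 = {m4, n4}
  B3 = {m2, m5, n2, n5}
  B4 = {m3, n3}
m0 ∈ B0, n0 ∈ B0 → same block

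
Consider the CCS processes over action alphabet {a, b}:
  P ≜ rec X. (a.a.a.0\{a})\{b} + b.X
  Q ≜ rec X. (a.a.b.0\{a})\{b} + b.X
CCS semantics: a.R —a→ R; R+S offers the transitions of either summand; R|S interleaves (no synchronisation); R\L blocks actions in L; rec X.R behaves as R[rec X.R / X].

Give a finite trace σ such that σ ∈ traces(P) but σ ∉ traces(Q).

LTS(P): 4 reachable states
  s0 = rec X. (a.a.a.0\{a})\{b} + b.X | -a-> s1, -b-> s0
  s1 = (a.a.0\{a})\{b} | -a-> s2
  s2 = (a.0\{a})\{b} | -a-> s3
  s3 = 0\{a}\{b} | ∅
LTS(Q): 3 reachable states
  t0 = rec X. (a.a.b.0\{a})\{b} + b.X | -a-> t1, -b-> t0
  t1 = (a.b.0\{a})\{b} | -a-> t2
  t2 = (b.0\{a})\{b} | ∅
Executing aaa from P (initial set {s0}):
  step 1 (a): {s1}
  step 2 (a): {s2}
  step 3 (a): {s3}
  P completes σ.
Executing aaa from Q (initial set {t0}):
  step 1 (a): {t1}
  step 2 (a): {t2}
  step 3 (a): ∅ (Q stuck)

aaa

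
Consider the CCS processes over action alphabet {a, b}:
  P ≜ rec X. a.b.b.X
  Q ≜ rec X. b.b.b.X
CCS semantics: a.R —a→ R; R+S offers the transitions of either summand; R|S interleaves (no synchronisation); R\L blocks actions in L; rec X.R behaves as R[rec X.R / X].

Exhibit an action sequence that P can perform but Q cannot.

P's transition system — 3 states:
  u0 = rec X. a.b.b.X | =a=> u1
  u1 = b.b.(rec X. a.b.b.X) | =b=> u2
  u2 = b.(rec X. a.b.b.X) | =b=> u0
Q's transition system — 3 states:
  v0 = rec X. b.b.b.X | =b=> v1
  v1 = b.b.(rec X. b.b.b.X) | =b=> v2
  v2 = b.(rec X. b.b.b.X) | =b=> v0
Executing a from P (initial set {u0}):
  [1] a ⇒ {u1}
  — P admits the full trace.
Executing a from Q (initial set {v0}):
  [1] a ⇒ ∅  — Q cannot continue

a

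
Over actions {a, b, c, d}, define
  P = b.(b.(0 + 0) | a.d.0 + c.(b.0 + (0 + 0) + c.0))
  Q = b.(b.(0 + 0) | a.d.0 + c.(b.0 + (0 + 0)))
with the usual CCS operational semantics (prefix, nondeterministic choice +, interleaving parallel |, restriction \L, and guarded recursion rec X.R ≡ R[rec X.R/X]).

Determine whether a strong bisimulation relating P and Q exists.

P's transition system — 9 states:
  p0 = b.(b.(0 + 0) | a.d.0 + c.(b.0 + (0 + 0) + c.0)) :: -b-> p1
  p1 = b.(0 + 0) | a.d.0 + c.(b.0 + (0 + 0) + c.0) :: -a-> p2, -b-> p3, -c-> p4
  p2 = b.(0 + 0) | d.0 :: -b-> p5, -d-> p6
  p3 = (0 + 0) | a.d.0 :: -a-> p5
  p4 = b.0 + (0 + 0) + c.0 :: -b-> p7, -c-> p7
  p5 = (0 + 0) | d.0 :: -d-> p8
  p6 = b.(0 + 0) | 0 :: -b-> p8
  p7 = 0 :: stopped
  p8 = (0 + 0) | 0 :: stopped
Q's transition system — 9 states:
  q0 = b.(b.(0 + 0) | a.d.0 + c.(b.0 + (0 + 0))) :: -b-> q1
  q1 = b.(0 + 0) | a.d.0 + c.(b.0 + (0 + 0)) :: -a-> q2, -b-> q3, -c-> q4
  q2 = b.(0 + 0) | d.0 :: -b-> q5, -d-> q6
  q3 = (0 + 0) | a.d.0 :: -a-> q5
  q4 = b.0 + (0 + 0) :: -b-> q7
  q5 = (0 + 0) | d.0 :: -d-> q8
  q6 = b.(0 + 0) | 0 :: -b-> q8
  q7 = 0 :: stopped
  q8 = (0 + 0) | 0 :: stopped
Bisimilarity quotient blocks:
  B0 = {p0}
  B1 = {p1}
  B2 = {p4}
  B3 = {p7, p8, q7, q8}
  B4 = {p3, q3}
  B5 = {p5, q5}
  B6 = {p2, q2}
  B7 = {p6, q4, q6}
  B8 = {q0}
  B9 = {q1}
p0 ∈ B0, q0 ∈ B8 → different blocks

not bisimilar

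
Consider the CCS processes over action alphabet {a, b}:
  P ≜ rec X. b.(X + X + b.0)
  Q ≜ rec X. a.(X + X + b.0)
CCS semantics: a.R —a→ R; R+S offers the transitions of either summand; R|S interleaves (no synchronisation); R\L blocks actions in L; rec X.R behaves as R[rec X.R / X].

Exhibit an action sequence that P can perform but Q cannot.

b

Reachable graph of P (3 states):
  u0 = rec X. b.(X + X + b.0) :: -b-> u1
  u1 = (rec X. b.(X + X + b.0)) + (rec X. b.(X + X + b.0)) + b.0 :: -b-> u1, -b-> u2
  u2 = 0 :: stopped
Reachable graph of Q (3 states):
  v0 = rec X. a.(X + X + b.0) :: -a-> v1
  v1 = (rec X. a.(X + X + b.0)) + (rec X. a.(X + X + b.0)) + b.0 :: -a-> v1, -b-> v2
  v2 = 0 :: stopped
Executing b from P (initial set {u0}):
  after b @ step 1: {u1}
  P completes σ.
Executing b from Q (initial set {v0}):
  after b @ step 1: ∅  — Q cannot continue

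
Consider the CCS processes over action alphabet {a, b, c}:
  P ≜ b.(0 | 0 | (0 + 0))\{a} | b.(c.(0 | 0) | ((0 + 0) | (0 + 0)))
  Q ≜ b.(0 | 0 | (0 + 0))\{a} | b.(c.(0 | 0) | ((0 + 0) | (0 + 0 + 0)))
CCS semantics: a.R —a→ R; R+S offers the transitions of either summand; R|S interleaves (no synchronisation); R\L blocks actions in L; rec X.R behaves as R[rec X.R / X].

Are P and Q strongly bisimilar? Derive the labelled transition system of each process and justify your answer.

P ~ Q

Reachable graph of P (6 states):
  m0 = b.(0 | 0 | (0 + 0))\{a} | b.(c.(0 | 0) | ((0 + 0) | (0 + 0))) ⊢ -b-> m1, -b-> m2
  m1 = (0 | 0 | (0 + 0))\{a} | b.(c.(0 | 0) | ((0 + 0) | (0 + 0))) ⊢ -b-> m3
  m2 = b.(0 | 0 | (0 + 0))\{a} | (c.(0 | 0) | ((0 + 0) | (0 + 0))) ⊢ -b-> m3, -c-> m4
  m3 = (0 | 0 | (0 + 0))\{a} | (c.(0 | 0) | ((0 + 0) | (0 + 0))) ⊢ -c-> m5
  m4 = b.(0 | 0 | (0 + 0))\{a} | (0 | 0 | ((0 + 0) | (0 + 0))) ⊢ -b-> m5
  m5 = (0 | 0 | (0 + 0))\{a} | (0 | 0 | ((0 + 0) | (0 + 0))) ⊢ ∅
Reachable graph of Q (6 states):
  n0 = b.(0 | 0 | (0 + 0))\{a} | b.(c.(0 | 0) | ((0 + 0) | (0 + 0 + 0))) ⊢ -b-> n1, -b-> n2
  n1 = (0 | 0 | (0 + 0))\{a} | b.(c.(0 | 0) | ((0 + 0) | (0 + 0 + 0))) ⊢ -b-> n3
  n2 = b.(0 | 0 | (0 + 0))\{a} | (c.(0 | 0) | ((0 + 0) | (0 + 0 + 0))) ⊢ -b-> n3, -c-> n4
  n3 = (0 | 0 | (0 + 0))\{a} | (c.(0 | 0) | ((0 + 0) | (0 + 0 + 0))) ⊢ -c-> n5
  n4 = b.(0 | 0 | (0 + 0))\{a} | (0 | 0 | ((0 + 0) | (0 + 0 + 0))) ⊢ -b-> n5
  n5 = (0 | 0 | (0 + 0))\{a} | (0 | 0 | ((0 + 0) | (0 + 0 + 0))) ⊢ ∅
Partition-refinement fixed point:
  B0 = {m0, n0}
  B1 = {m1, n1}
  B2 = {m3, n3}
  B3 = {m5, n5}
  B4 = {m2, n2}
  B5 = {m4, n4}
m0 ∈ B0, n0 ∈ B0 → same block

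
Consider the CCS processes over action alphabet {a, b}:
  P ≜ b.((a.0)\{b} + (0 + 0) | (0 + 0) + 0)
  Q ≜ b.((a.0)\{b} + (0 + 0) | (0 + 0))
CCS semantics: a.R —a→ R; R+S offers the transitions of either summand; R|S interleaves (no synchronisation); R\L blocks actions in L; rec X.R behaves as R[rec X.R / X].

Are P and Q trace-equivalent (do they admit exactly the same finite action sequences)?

LTS(P): 3 reachable states
  p0 = b.((a.0)\{b} + (0 + 0) | (0 + 0) + 0) :: --b--▸ p1
  p1 = (a.0)\{b} + (0 + 0) | (0 + 0) + 0 :: --a--▸ p2
  p2 = 0\{b} :: ·
LTS(Q): 3 reachable states
  q0 = b.((a.0)\{b} + (0 + 0) | (0 + 0)) :: --b--▸ q1
  q1 = (a.0)\{b} + (0 + 0) | (0 + 0) :: --a--▸ q2
  q2 = 0\{b} :: ·
Partition-refinement fixed point:
  B0 = {p0, q0}
  B1 = {p1, q1}
  B2 = {p2, q2}
p0 ∈ B0, q0 ∈ B0 → same block
Bisimilar ⇒ trace-equivalent.

traces(P) = traces(Q)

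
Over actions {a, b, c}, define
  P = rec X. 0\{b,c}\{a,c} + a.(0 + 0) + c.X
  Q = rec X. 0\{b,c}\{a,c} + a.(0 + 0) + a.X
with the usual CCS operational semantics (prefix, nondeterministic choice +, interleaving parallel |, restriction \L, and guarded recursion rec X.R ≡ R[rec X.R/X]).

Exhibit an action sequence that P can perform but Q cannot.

c

P's transition system — 2 states:
  p0 = rec X. 0\{b,c}\{a,c} + a.(0 + 0) + c.X has moves =a=> p1, =c=> p0
  p1 = 0 + 0 has moves (no moves)
Q's transition system — 2 states:
  q0 = rec X. 0\{b,c}\{a,c} + a.(0 + 0) + a.X has moves =a=> q0, =a=> q1
  q1 = 0 + 0 has moves (no moves)
Trace ⟨c⟩ through P, begin at {p0}:
  [1] c ⇒ {p0}
  P completes σ.
Trace ⟨c⟩ through Q, begin at {q0}:
  [1] c ⇒ no successor for Q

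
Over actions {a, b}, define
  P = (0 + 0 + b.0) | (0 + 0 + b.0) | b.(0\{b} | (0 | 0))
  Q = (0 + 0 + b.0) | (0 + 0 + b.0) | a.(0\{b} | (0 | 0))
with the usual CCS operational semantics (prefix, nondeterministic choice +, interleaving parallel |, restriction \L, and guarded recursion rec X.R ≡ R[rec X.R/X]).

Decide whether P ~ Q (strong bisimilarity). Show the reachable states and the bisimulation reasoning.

NO

P's transition system — 8 states:
  p0 = (0 + 0 + b.0) | (0 + 0 + b.0) | b.(0\{b} | (0 | 0)) has moves —b→ p1, —b→ p2, —b→ p3
  p1 = (0 + 0 + b.0) | (0 + 0 + b.0) | (0\{b} | (0 | 0)) has moves —b→ p4, —b→ p5
  p2 = (0 + 0 + b.0) | 0 | b.(0\{b} | (0 | 0)) has moves —b→ p4, —b→ p6
  p3 = 0 | (0 + 0 + b.0) | b.(0\{b} | (0 | 0)) has moves —b→ p5, —b→ p6
  p4 = (0 + 0 + b.0) | 0 | (0\{b} | (0 | 0)) has moves —b→ p7
  p5 = 0 | (0 + 0 + b.0) | (0\{b} | (0 | 0)) has moves —b→ p7
  p6 = 0 | 0 | b.(0\{b} | (0 | 0)) has moves —b→ p7
  p7 = 0 | 0 | (0\{b} | (0 | 0)) has moves deadlocked
Q's transition system — 8 states:
  q0 = (0 + 0 + b.0) | (0 + 0 + b.0) | a.(0\{b} | (0 | 0)) has moves —a→ q1, —b→ q2, —b→ q3
  q1 = (0 + 0 + b.0) | (0 + 0 + b.0) | (0\{b} | (0 | 0)) has moves —b→ q4, —b→ q5
  q2 = (0 + 0 + b.0) | 0 | a.(0\{b} | (0 | 0)) has moves —a→ q4, —b→ q6
  q3 = 0 | (0 + 0 + b.0) | a.(0\{b} | (0 | 0)) has moves —a→ q5, —b→ q6
  q4 = (0 + 0 + b.0) | 0 | (0\{b} | (0 | 0)) has moves —b→ q7
  q5 = 0 | (0 + 0 + b.0) | (0\{b} | (0 | 0)) has moves —b→ q7
  q6 = 0 | 0 | a.(0\{b} | (0 | 0)) has moves —a→ q7
  q7 = 0 | 0 | (0\{b} | (0 | 0)) has moves deadlocked
Partition-refinement fixed point:
  B0 = {p0}
  B1 = {p1, p2, p3, q1}
  B2 = {p4, p5, p6, q4, q5}
  B3 = {p7, q7}
  B4 = {q0}
  B5 = {q2, q3}
  B6 = {q6}
p0 ∈ B0, q0 ∈ B4 → different blocks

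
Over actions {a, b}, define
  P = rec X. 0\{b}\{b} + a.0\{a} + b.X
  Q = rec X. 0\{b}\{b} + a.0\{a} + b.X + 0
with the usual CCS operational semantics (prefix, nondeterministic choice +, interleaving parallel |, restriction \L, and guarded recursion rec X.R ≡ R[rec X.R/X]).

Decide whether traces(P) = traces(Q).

P's transition system — 2 states:
  s0 = rec X. 0\{b}\{b} + a.0\{a} + b.X | ··a··> s1, ··b··> s0
  s1 = 0\{a} | ∅
Q's transition system — 2 states:
  t0 = rec X. 0\{b}\{b} + a.0\{a} + b.X + 0 | ··a··> t1, ··b··> t0
  t1 = 0\{a} | ∅
Bisimilarity quotient blocks:
  B0 = {s0, t0}
  B1 = {s1, t1}
s0 ∈ B0, t0 ∈ B0 → same block
Bisimilar ⇒ trace-equivalent.

YES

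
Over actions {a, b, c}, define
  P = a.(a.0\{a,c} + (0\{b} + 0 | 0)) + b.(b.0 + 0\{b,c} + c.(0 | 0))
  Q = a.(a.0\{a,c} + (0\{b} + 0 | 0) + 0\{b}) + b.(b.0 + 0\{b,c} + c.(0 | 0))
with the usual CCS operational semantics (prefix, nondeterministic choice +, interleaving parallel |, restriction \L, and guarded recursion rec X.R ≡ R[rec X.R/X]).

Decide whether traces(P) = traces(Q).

P's transition system — 6 states:
  u0 = a.(a.0\{a,c} + (0\{b} + 0 | 0)) + b.(b.0 + 0\{b,c} + c.(0 | 0)) ⊢ ··a··> u1, ··b··> u2
  u1 = a.0\{a,c} + (0\{b} + 0 | 0) ⊢ ··a··> u3
  u2 = b.0 + 0\{b,c} + c.(0 | 0) ⊢ ··b··> u4, ··c··> u5
  u3 = 0\{a,c} ⊢ stopped
  u4 = 0 ⊢ stopped
  u5 = 0 | 0 ⊢ stopped
Q's transition system — 6 states:
  v0 = a.(a.0\{a,c} + (0\{b} + 0 | 0) + 0\{b}) + b.(b.0 + 0\{b,c} + c.(0 | 0)) ⊢ ··a··> v1, ··b··> v2
  v1 = a.0\{a,c} + (0\{b} + 0 | 0) + 0\{b} ⊢ ··a··> v3
  v2 = b.0 + 0\{b,c} + c.(0 | 0) ⊢ ··b··> v4, ··c··> v5
  v3 = 0\{a,c} ⊢ stopped
  v4 = 0 ⊢ stopped
  v5 = 0 | 0 ⊢ stopped
Partition-refinement fixed point:
  B0 = {u0, v0}
  B1 = {u2, v2}
  B2 = {u3, u4, u5, v3, v4, v5}
  B3 = {u1, v1}
u0 ∈ B0, v0 ∈ B0 → same block
Bisimilar ⇒ trace-equivalent.

YES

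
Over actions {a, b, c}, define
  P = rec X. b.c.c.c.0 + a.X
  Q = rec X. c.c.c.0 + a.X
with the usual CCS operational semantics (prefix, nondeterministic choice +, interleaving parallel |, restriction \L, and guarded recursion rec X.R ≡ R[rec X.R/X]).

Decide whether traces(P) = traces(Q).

NO — witness ⟨b⟩

Reachable graph of P (5 states):
  p0 = rec X. b.c.c.c.0 + a.X | —a→ p0, —b→ p1
  p1 = c.c.c.0 | —c→ p2
  p2 = c.c.0 | —c→ p3
  p3 = c.0 | —c→ p4
  p4 = 0 | (no moves)
Reachable graph of Q (4 states):
  q0 = rec X. c.c.c.0 + a.X | —a→ q0, —c→ q1
  q1 = c.c.0 | —c→ q2
  q2 = c.0 | —c→ q3
  q3 = 0 | (no moves)
Trace ⟨b⟩ through P, begin at {p0}:
  [1] b ⇒ {p1}
  P completes σ.
Trace ⟨b⟩ through Q, begin at {q0}:
  [1] b ⇒ ∅  — Q cannot continue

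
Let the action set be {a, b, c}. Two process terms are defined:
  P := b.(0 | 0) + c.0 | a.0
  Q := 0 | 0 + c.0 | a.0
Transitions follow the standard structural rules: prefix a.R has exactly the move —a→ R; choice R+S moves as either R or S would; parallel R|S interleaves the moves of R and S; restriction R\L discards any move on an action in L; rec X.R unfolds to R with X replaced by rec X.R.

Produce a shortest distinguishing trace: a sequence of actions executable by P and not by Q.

LTS(P): 4 reachable states
  m0 = b.(0 | 0) + c.0 | a.0 → —a→ m1, —b→ m2, —c→ m3
  m1 = c.0 | 0 → —c→ m2
  m2 = 0 | 0 → (no moves)
  m3 = 0 | a.0 → —a→ m2
LTS(Q): 4 reachable states
  n0 = 0 | 0 + c.0 | a.0 → —a→ n1, —c→ n2
  n1 = c.0 | 0 → —c→ n3
  n2 = 0 | a.0 → —a→ n3
  n3 = 0 | 0 → (no moves)
Executing b from P (initial set {m0}):
  [1] b ⇒ {m2}
  P completes σ.
Executing b from Q (initial set {n0}):
  [1] b ⇒ no successor for Q

b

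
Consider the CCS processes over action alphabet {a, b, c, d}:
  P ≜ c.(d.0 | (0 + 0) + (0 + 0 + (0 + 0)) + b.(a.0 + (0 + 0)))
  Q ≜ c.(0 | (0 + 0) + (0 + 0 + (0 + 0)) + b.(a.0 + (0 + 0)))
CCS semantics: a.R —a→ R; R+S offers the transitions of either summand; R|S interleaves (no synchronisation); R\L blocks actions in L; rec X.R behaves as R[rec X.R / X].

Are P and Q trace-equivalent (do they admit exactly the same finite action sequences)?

traces(P) ≠ traces(Q) — witness ⟨cd⟩

Reachable graph of P (5 states):
  u0 = c.(d.0 | (0 + 0) + (0 + 0 + (0 + 0)) + b.(a.0 + (0 + 0))) | —c→ u1
  u1 = d.0 | (0 + 0) + (0 + 0 + (0 + 0)) + b.(a.0 + (0 + 0)) | —b→ u2, —d→ u3
  u2 = a.0 + (0 + 0) | —a→ u4
  u3 = 0 | (0 + 0) | ·
  u4 = 0 | ·
Reachable graph of Q (4 states):
  v0 = c.(0 | (0 + 0) + (0 + 0 + (0 + 0)) + b.(a.0 + (0 + 0))) | —c→ v1
  v1 = 0 | (0 + 0) + (0 + 0 + (0 + 0)) + b.(a.0 + (0 + 0)) | —b→ v2
  v2 = a.0 + (0 + 0) | —a→ v3
  v3 = 0 | ·
Executing cd from P (initial set {u0}):
  step 1 (c): {u1}
  step 2 (d): {u3}
  ✓ P
Executing cd from Q (initial set {v0}):
  step 1 (c): {v1}
  step 2 (d): ∅  — Q cannot continue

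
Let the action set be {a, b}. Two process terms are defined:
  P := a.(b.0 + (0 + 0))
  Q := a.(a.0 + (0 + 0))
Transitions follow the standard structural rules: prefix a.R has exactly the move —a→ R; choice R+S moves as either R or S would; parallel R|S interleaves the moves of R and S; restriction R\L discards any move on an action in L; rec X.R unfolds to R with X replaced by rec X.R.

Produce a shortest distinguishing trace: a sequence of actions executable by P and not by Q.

ab

Reachable graph of P (3 states):
  u0 = a.(b.0 + (0 + 0)) | ··a··> u1
  u1 = b.0 + (0 + 0) | ··b··> u2
  u2 = 0 | (no moves)
Reachable graph of Q (3 states):
  v0 = a.(a.0 + (0 + 0)) | ··a··> v1
  v1 = a.0 + (0 + 0) | ··a··> v2
  v2 = 0 | (no moves)
Run σ = ⟨ab⟩ on P: start {u0}
  step 1 (a): {u1}
  step 2 (b): {u2}
  ✓ P
Run σ = ⟨ab⟩ on Q: start {v0}
  step 1 (a): {v1}
  step 2 (b): ∅  — Q cannot continue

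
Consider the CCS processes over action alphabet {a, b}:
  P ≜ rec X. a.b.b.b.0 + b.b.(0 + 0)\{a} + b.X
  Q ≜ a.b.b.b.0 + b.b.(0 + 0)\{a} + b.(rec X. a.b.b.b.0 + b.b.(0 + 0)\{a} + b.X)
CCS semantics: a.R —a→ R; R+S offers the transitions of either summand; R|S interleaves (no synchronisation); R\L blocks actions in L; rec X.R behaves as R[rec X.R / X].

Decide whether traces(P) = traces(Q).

traces(P) = traces(Q)

P's transition system — 7 states:
  s0 = rec X. a.b.b.b.0 + b.b.(0 + 0)\{a} + b.X ⊢ =a=> s1, =b=> s0, =b=> s2
  s1 = b.b.b.0 ⊢ =b=> s3
  s2 = b.(0 + 0)\{a} ⊢ =b=> s4
  s3 = b.b.0 ⊢ =b=> s5
  s4 = (0 + 0)\{a} ⊢ (no moves)
  s5 = b.0 ⊢ =b=> s6
  s6 = 0 ⊢ (no moves)
Q's transition system — 8 states:
  t0 = a.b.b.b.0 + b.b.(0 + 0)\{a} + b.(rec X. a.b.b.b.0 + b.b.(0 + 0)\{a} + b.X) ⊢ =a=> t1, =b=> t2, =b=> t3
  t1 = b.b.b.0 ⊢ =b=> t4
  t2 = b.(0 + 0)\{a} ⊢ =b=> t5
  t3 = rec X. a.b.b.b.0 + b.b.(0 + 0)\{a} + b.X ⊢ =a=> t1, =b=> t2, =b=> t3
  t4 = b.b.0 ⊢ =b=> t6
  t5 = (0 + 0)\{a} ⊢ (no moves)
  t6 = b.0 ⊢ =b=> t7
  t7 = 0 ⊢ (no moves)
Coarsest stable partition (strong bisimilarity classes):
  B0 = {s0, t0, t3}
  B1 = {s2, s5, t2, t6}
  B2 = {s4, s6, t5, t7}
  B3 = {s1, t1}
  B4 = {s3, t4}
s0 ∈ B0, t0 ∈ B0 → same block
Bisimilar ⇒ trace-equivalent.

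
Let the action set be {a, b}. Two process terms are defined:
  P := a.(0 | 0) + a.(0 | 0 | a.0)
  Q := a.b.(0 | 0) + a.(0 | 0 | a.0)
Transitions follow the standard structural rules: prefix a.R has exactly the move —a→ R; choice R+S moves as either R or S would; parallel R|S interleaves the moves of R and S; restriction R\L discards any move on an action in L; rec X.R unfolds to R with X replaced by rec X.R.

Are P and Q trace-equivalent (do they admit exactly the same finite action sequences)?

trace-distinct — witness ⟨ab⟩

Reachable graph of P (4 states):
  p0 = a.(0 | 0) + a.(0 | 0 | a.0) has moves -a-> p1, -a-> p2
  p1 = 0 | 0 has moves deadlocked
  p2 = 0 | 0 | a.0 has moves -a-> p3
  p3 = 0 | 0 | 0 has moves deadlocked
Reachable graph of Q (5 states):
  q0 = a.b.(0 | 0) + a.(0 | 0 | a.0) has moves -a-> q1, -a-> q2
  q1 = 0 | 0 | a.0 has moves -a-> q3
  q2 = b.(0 | 0) has moves -b-> q4
  q3 = 0 | 0 | 0 has moves deadlocked
  q4 = 0 | 0 has moves deadlocked
Run σ = ⟨ab⟩ on Q: start {q0}
  [1] a ⇒ {q1, q2}
  [2] b ⇒ {q4}
  ✓ Q
Run σ = ⟨ab⟩ on P: start {p0}
  [1] a ⇒ {p1, p2}
  [2] b ⇒ ∅  — P cannot continue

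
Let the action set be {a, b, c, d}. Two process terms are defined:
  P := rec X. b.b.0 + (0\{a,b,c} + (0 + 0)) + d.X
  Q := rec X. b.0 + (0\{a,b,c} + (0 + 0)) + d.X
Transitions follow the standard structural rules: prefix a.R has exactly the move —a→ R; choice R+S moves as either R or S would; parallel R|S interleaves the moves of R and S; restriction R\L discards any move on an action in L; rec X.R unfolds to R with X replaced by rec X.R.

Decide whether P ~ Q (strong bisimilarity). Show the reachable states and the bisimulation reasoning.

P's transition system — 3 states:
  u0 = rec X. b.b.0 + (0\{a,b,c} + (0 + 0)) + d.X | —b→ u1, —d→ u0
  u1 = b.0 | —b→ u2
  u2 = 0 | stopped
Q's transition system — 2 states:
  v0 = rec X. b.0 + (0\{a,b,c} + (0 + 0)) + d.X | —b→ v1, —d→ v0
  v1 = 0 | stopped
Coarsest stable partition (strong bisimilarity classes):
  B0 = {u0}
  B1 = {u1}
  B2 = {u2, v1}
  B3 = {v0}
u0 ∈ B0, v0 ∈ B3 → different blocks

not bisimilar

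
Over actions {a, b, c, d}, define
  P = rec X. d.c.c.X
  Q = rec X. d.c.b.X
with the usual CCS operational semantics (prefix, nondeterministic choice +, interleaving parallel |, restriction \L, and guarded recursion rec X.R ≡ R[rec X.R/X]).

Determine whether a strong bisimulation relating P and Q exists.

not bisimilar

Reachable graph of P (3 states):
  s0 = rec X. d.c.c.X → —d→ s1
  s1 = c.c.(rec X. d.c.c.X) → —c→ s2
  s2 = c.(rec X. d.c.c.X) → —c→ s0
Reachable graph of Q (3 states):
  t0 = rec X. d.c.b.X → —d→ t1
  t1 = c.b.(rec X. d.c.b.X) → —c→ t2
  t2 = b.(rec X. d.c.b.X) → —b→ t0
Coarsest stable partition (strong bisimilarity classes):
  B0 = {s0}
  B1 = {s1}
  B2 = {s2}
  B3 = {t0}
  B4 = {t1}
  B5 = {t2}
s0 ∈ B0, t0 ∈ B3 → different blocks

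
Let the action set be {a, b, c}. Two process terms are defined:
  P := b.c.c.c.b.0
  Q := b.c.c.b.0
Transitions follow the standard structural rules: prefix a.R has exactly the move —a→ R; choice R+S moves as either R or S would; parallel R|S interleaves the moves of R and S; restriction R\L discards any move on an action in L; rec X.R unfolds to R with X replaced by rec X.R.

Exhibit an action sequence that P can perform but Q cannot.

P's transition system — 6 states:
  s0 = b.c.c.c.b.0 → -b-> s1
  s1 = c.c.c.b.0 → -c-> s2
  s2 = c.c.b.0 → -c-> s3
  s3 = c.b.0 → -c-> s4
  s4 = b.0 → -b-> s5
  s5 = 0 → ·
Q's transition system — 5 states:
  t0 = b.c.c.b.0 → -b-> t1
  t1 = c.c.b.0 → -c-> t2
  t2 = c.b.0 → -c-> t3
  t3 = b.0 → -b-> t4
  t4 = 0 → ·
Executing bccc from P (initial set {s0}):
  [1] b ⇒ {s1}
  [2] c ⇒ {s2}
  [3] c ⇒ {s3}
  [4] c ⇒ {s4}
  ✓ P
Executing bccc from Q (initial set {t0}):
  [1] b ⇒ {t1}
  [2] c ⇒ {t2}
  [3] c ⇒ {t3}
  [4] c ⇒ no successor for Q

bccc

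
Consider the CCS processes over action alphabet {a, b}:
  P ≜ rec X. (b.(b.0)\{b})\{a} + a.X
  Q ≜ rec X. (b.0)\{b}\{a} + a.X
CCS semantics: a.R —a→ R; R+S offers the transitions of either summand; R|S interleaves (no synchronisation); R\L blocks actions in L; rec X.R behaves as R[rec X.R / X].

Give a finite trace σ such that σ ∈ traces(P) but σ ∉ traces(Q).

b

LTS(P): 2 reachable states
  p0 = rec X. (b.(b.0)\{b})\{a} + a.X :: --a--▸ p0, --b--▸ p1
  p1 = (b.0)\{b}\{a} :: ∅
LTS(Q): 1 reachable states
  q0 = rec X. (b.0)\{b}\{a} + a.X :: --a--▸ q0
Trace ⟨b⟩ through P, begin at {p0}:
  after b @ step 1: {p1}
  ✓ P
Trace ⟨b⟩ through Q, begin at {q0}:
  after b @ step 1: ∅  — Q cannot continue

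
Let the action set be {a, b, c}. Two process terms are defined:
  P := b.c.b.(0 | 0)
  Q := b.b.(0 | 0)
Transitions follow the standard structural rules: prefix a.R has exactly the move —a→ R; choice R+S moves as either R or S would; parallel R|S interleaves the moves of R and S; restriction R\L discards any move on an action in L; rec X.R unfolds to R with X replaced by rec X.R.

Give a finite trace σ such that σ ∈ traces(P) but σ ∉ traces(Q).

bc

P's transition system — 4 states:
  p0 = b.c.b.(0 | 0) → —b→ p1
  p1 = c.b.(0 | 0) → —c→ p2
  p2 = b.(0 | 0) → —b→ p3
  p3 = 0 | 0 → stopped
Q's transition system — 3 states:
  q0 = b.b.(0 | 0) → —b→ q1
  q1 = b.(0 | 0) → —b→ q2
  q2 = 0 | 0 → stopped
Trace ⟨bc⟩ through P, begin at {p0}:
  [1] b ⇒ {p1}
  [2] c ⇒ {p2}
  — P admits the full trace.
Trace ⟨bc⟩ through Q, begin at {q0}:
  [1] b ⇒ {q1}
  [2] c ⇒ ∅  — Q cannot continue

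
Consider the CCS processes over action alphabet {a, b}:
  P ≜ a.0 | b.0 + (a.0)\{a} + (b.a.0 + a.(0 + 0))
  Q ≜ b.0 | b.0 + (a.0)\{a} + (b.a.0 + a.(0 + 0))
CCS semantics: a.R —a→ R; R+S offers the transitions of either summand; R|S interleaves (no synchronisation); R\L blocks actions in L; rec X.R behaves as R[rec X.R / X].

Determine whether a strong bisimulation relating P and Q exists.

Reachable graph of P (7 states):
  s0 = a.0 | b.0 + (a.0)\{a} + (b.a.0 + a.(0 + 0)) → -a-> s1, -a-> s2, -b-> s3, -b-> s4
  s1 = 0 + 0 → ∅
  s2 = 0 | b.0 → -b-> s5
  s3 = a.0 → -a-> s6
  s4 = a.0 | 0 → -a-> s5
  s5 = 0 | 0 → ∅
  s6 = 0 → ∅
Reachable graph of Q (7 states):
  t0 = b.0 | b.0 + (a.0)\{a} + (b.a.0 + a.(0 + 0)) → -a-> t1, -b-> t2, -b-> t3, -b-> t4
  t1 = 0 + 0 → ∅
  t2 = 0 | b.0 → -b-> t5
  t3 = a.0 → -a-> t6
  t4 = b.0 | 0 → -b-> t5
  t5 = 0 | 0 → ∅
  t6 = 0 → ∅
Coarsest stable partition (strong bisimilarity classes):
  B0 = {s0}
  B1 = {s1, s5, s6, t1, t5, t6}
  B2 = {s2, t2, t4}
  B3 = {s3, s4, t3}
  B4 = {t0}
s0 ∈ B0, t0 ∈ B4 → different blocks

P ≁ Q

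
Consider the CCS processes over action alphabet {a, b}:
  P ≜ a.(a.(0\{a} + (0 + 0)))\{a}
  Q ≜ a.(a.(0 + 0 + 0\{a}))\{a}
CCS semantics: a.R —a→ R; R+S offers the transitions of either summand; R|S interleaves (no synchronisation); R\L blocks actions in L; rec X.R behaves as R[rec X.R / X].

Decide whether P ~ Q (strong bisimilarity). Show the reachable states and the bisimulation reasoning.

P's transition system — 2 states:
  p0 = a.(a.(0\{a} + (0 + 0)))\{a} ⊢ -a-> p1
  p1 = (a.(0\{a} + (0 + 0)))\{a} ⊢ ·
Q's transition system — 2 states:
  q0 = a.(a.(0 + 0 + 0\{a}))\{a} ⊢ -a-> q1
  q1 = (a.(0 + 0 + 0\{a}))\{a} ⊢ ·
Bisimilarity quotient blocks:
  B0 = {p0, q0}
  B1 = {p1, q1}
p0 ∈ B0, q0 ∈ B0 → same block

P ~ Q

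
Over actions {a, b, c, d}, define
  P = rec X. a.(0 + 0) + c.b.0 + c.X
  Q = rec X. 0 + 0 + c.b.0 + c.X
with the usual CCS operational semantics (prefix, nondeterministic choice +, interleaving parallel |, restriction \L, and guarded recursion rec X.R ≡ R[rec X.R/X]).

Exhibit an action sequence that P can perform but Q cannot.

P's transition system — 4 states:
  m0 = rec X. a.(0 + 0) + c.b.0 + c.X ⊢ ··a··> m1, ··c··> m0, ··c··> m2
  m1 = 0 + 0 ⊢ deadlocked
  m2 = b.0 ⊢ ··b··> m3
  m3 = 0 ⊢ deadlocked
Q's transition system — 3 states:
  n0 = rec X. 0 + 0 + c.b.0 + c.X ⊢ ··c··> n0, ··c··> n1
  n1 = b.0 ⊢ ··b··> n2
  n2 = 0 ⊢ deadlocked
Run σ = ⟨a⟩ on P: start {m0}
  after a @ step 1: {m1}
  ✓ P
Run σ = ⟨a⟩ on Q: start {n0}
  after a @ step 1: ∅ (Q stuck)

a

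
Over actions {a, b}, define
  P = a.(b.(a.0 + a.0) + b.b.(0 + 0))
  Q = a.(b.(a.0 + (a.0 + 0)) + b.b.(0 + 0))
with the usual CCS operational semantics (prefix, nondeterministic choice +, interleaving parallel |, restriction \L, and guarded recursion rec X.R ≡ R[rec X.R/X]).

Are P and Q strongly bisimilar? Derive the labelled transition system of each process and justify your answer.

YES

LTS(P): 6 reachable states
  s0 = a.(b.(a.0 + a.0) + b.b.(0 + 0)) → ··a··> s1
  s1 = b.(a.0 + a.0) + b.b.(0 + 0) → ··b··> s2, ··b··> s3
  s2 = a.0 + a.0 → ··a··> s4
  s3 = b.(0 + 0) → ··b··> s5
  s4 = 0 → stopped
  s5 = 0 + 0 → stopped
LTS(Q): 6 reachable states
  t0 = a.(b.(a.0 + (a.0 + 0)) + b.b.(0 + 0)) → ··a··> t1
  t1 = b.(a.0 + (a.0 + 0)) + b.b.(0 + 0) → ··b··> t2, ··b··> t3
  t2 = a.0 + (a.0 + 0) → ··a··> t4
  t3 = b.(0 + 0) → ··b··> t5
  t4 = 0 → stopped
  t5 = 0 + 0 → stopped
Bisimilarity quotient blocks:
  B0 = {s0, t0}
  B1 = {s1, t1}
  B2 = {s2, t2}
  B3 = {s4, s5, t4, t5}
  B4 = {s3, t3}
s0 ∈ B0, t0 ∈ B0 → same block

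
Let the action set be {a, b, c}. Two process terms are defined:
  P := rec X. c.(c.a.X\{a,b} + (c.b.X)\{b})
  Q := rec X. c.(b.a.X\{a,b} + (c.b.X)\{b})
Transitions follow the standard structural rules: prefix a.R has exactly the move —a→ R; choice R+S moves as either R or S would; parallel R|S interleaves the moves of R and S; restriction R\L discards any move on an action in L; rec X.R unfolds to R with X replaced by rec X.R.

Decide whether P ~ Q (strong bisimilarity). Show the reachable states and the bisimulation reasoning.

NO

Reachable graph of P (8 states):
  u0 = rec X. c.(c.a.X\{a,b} + (c.b.X)\{b}) :: —c→ u1
  u1 = c.a.(rec X. c.(c.a.X\{a,b} + (c.b.X)\{b}))\{a,b} + (c.b.(rec X. c.(c.a.X\{a,b} + (c.b.X)\{b})))\{b} :: —c→ u2, —c→ u3
  u2 = (b.(rec X. c.(c.a.X\{a,b} + (c.b.X)\{b})))\{b} :: stopped
  u3 = a.(rec X. c.(c.a.X\{a,b} + (c.b.X)\{b}))\{a,b} :: —a→ u4
  u4 = (rec X. c.(c.a.X\{a,b} + (c.b.X)\{b}))\{a,b} :: —c→ u5
  u5 = (c.a.(rec X. c.(c.a.X\{a,b} + (c.b.X)\{b}))\{a,b} + (c.b.(rec X. c.(c.a.X\{a,b} + (c.b.X)\{b})))\{b})\{a,b} :: —c→ u6, —c→ u7
  u6 = (a.(rec X. c.(c.a.X\{a,b} + (c.b.X)\{b}))\{a,b})\{a,b} :: stopped
  u7 = (b.(rec X. c.(c.a.X\{a,b} + (c.b.X)\{b})))\{b}\{a,b} :: stopped
Reachable graph of Q (7 states):
  v0 = rec X. c.(b.a.X\{a,b} + (c.b.X)\{b}) :: —c→ v1
  v1 = b.a.(rec X. c.(b.a.X\{a,b} + (c.b.X)\{b}))\{a,b} + (c.b.(rec X. c.(b.a.X\{a,b} + (c.b.X)\{b})))\{b} :: —b→ v2, —c→ v3
  v2 = a.(rec X. c.(b.a.X\{a,b} + (c.b.X)\{b}))\{a,b} :: —a→ v4
  v3 = (b.(rec X. c.(b.a.X\{a,b} + (c.b.X)\{b})))\{b} :: stopped
  v4 = (rec X. c.(b.a.X\{a,b} + (c.b.X)\{b}))\{a,b} :: —c→ v5
  v5 = (b.a.(rec X. c.(b.a.X\{a,b} + (c.b.X)\{b}))\{a,b} + (c.b.(rec X. c.(b.a.X\{a,b} + (c.b.X)\{b})))\{b})\{a,b} :: —c→ v6
  v6 = (b.(rec X. c.(b.a.X\{a,b} + (c.b.X)\{b})))\{b}\{a,b} :: stopped
Partition-refinement fixed point:
  B0 = {u0}
  B1 = {u1}
  B2 = {u3, v2}
  B3 = {u4, v4}
  B4 = {u5, v5}
  B5 = {u2, u6, u7, v3, v6}
  B6 = {v0}
  B7 = {v1}
u0 ∈ B0, v0 ∈ B6 → different blocks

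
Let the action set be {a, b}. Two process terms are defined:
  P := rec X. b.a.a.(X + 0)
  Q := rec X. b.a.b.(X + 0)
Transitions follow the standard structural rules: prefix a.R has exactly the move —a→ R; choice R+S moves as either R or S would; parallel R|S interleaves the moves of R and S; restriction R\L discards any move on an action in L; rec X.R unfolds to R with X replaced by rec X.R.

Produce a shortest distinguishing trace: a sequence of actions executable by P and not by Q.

baa

P's transition system — 4 states:
  u0 = rec X. b.a.a.(X + 0) :: -b-> u1
  u1 = a.a.((rec X. b.a.a.(X + 0)) + 0) :: -a-> u2
  u2 = a.((rec X. b.a.a.(X + 0)) + 0) :: -a-> u3
  u3 = (rec X. b.a.a.(X + 0)) + 0 :: -b-> u1
Q's transition system — 4 states:
  v0 = rec X. b.a.b.(X + 0) :: -b-> v1
  v1 = a.b.((rec X. b.a.b.(X + 0)) + 0) :: -a-> v2
  v2 = b.((rec X. b.a.b.(X + 0)) + 0) :: -b-> v3
  v3 = (rec X. b.a.b.(X + 0)) + 0 :: -b-> v1
Trace ⟨baa⟩ through P, begin at {u0}:
  step 1 (b): {u1}
  step 2 (a): {u2}
  step 3 (a): {u3}
  P completes σ.
Trace ⟨baa⟩ through Q, begin at {v0}:
  step 1 (b): {v1}
  step 2 (a): {v2}
  step 3 (a): ∅ (Q stuck)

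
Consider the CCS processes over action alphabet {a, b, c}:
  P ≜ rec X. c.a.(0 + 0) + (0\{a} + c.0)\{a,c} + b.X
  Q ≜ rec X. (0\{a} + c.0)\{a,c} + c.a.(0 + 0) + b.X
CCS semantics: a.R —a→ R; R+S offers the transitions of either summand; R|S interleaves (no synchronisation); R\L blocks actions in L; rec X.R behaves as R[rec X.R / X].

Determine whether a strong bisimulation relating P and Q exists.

P ~ Q

Reachable graph of P (3 states):
  m0 = rec X. c.a.(0 + 0) + (0\{a} + c.0)\{a,c} + b.X → --b--▸ m0, --c--▸ m1
  m1 = a.(0 + 0) → --a--▸ m2
  m2 = 0 + 0 → ∅
Reachable graph of Q (3 states):
  n0 = rec X. (0\{a} + c.0)\{a,c} + c.a.(0 + 0) + b.X → --b--▸ n0, --c--▸ n1
  n1 = a.(0 + 0) → --a--▸ n2
  n2 = 0 + 0 → ∅
Bisimilarity quotient blocks:
  B0 = {m0, n0}
  B1 = {m1, n1}
  B2 = {m2, n2}
m0 ∈ B0, n0 ∈ B0 → same block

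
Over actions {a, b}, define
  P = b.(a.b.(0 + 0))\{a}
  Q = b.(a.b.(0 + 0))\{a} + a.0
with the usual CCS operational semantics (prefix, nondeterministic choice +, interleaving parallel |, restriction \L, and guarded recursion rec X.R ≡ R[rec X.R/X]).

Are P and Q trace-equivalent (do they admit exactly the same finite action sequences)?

NO — witness ⟨a⟩

Reachable graph of P (2 states):
  s0 = b.(a.b.(0 + 0))\{a} ⊢ ··b··> s1
  s1 = (a.b.(0 + 0))\{a} ⊢ ·
Reachable graph of Q (3 states):
  t0 = b.(a.b.(0 + 0))\{a} + a.0 ⊢ ··a··> t1, ··b··> t2
  t1 = 0 ⊢ ·
  t2 = (a.b.(0 + 0))\{a} ⊢ ·
Run σ = ⟨a⟩ on Q: start {t0}
  step 1 (a): {t1}
  ✓ Q
Run σ = ⟨a⟩ on P: start {s0}
  step 1 (a): ∅ (P stuck)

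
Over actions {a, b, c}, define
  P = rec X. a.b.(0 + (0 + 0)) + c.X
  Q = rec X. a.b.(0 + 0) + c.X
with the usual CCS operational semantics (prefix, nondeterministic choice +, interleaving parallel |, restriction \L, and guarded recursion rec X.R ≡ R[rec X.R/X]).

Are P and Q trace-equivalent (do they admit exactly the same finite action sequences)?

trace-equivalent

Reachable graph of P (3 states):
  u0 = rec X. a.b.(0 + (0 + 0)) + c.X :: --a--▸ u1, --c--▸ u0
  u1 = b.(0 + (0 + 0)) :: --b--▸ u2
  u2 = 0 + (0 + 0) :: deadlocked
Reachable graph of Q (3 states):
  v0 = rec X. a.b.(0 + 0) + c.X :: --a--▸ v1, --c--▸ v0
  v1 = b.(0 + 0) :: --b--▸ v2
  v2 = 0 + 0 :: deadlocked
Coarsest stable partition (strong bisimilarity classes):
  B0 = {u0, v0}
  B1 = {u1, v1}
  B2 = {u2, v2}
u0 ∈ B0, v0 ∈ B0 → same block
Bisimilar ⇒ trace-equivalent.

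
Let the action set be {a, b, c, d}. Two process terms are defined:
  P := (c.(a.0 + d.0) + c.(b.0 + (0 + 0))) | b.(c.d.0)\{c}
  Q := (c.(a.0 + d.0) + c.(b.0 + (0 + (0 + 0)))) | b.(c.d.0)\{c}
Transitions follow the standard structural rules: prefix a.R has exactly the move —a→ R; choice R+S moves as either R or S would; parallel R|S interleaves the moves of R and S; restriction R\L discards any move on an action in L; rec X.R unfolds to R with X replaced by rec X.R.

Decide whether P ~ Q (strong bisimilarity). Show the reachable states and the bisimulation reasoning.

bisimilar

Reachable graph of P (8 states):
  m0 = (c.(a.0 + d.0) + c.(b.0 + (0 + 0))) | b.(c.d.0)\{c} → -b-> m1, -c-> m2, -c-> m3
  m1 = (c.(a.0 + d.0) + c.(b.0 + (0 + 0))) | (c.d.0)\{c} → -c-> m4, -c-> m5
  m2 = (a.0 + d.0) | b.(c.d.0)\{c} → -a-> m6, -b-> m4, -d-> m6
  m3 = (b.0 + (0 + 0)) | b.(c.d.0)\{c} → -b-> m5, -b-> m6
  m4 = (a.0 + d.0) | (c.d.0)\{c} → -a-> m7, -d-> m7
  m5 = (b.0 + (0 + 0)) | (c.d.0)\{c} → -b-> m7
  m6 = 0 | b.(c.d.0)\{c} → -b-> m7
  m7 = 0 | (c.d.0)\{c} → stopped
Reachable graph of Q (8 states):
  n0 = (c.(a.0 + d.0) + c.(b.0 + (0 + (0 + 0)))) | b.(c.d.0)\{c} → -b-> n1, -c-> n2, -c-> n3
  n1 = (c.(a.0 + d.0) + c.(b.0 + (0 + (0 + 0)))) | (c.d.0)\{c} → -c-> n4, -c-> n5
  n2 = (a.0 + d.0) | b.(c.d.0)\{c} → -a-> n6, -b-> n4, -d-> n6
  n3 = (b.0 + (0 + (0 + 0))) | b.(c.d.0)\{c} → -b-> n5, -b-> n6
  n4 = (a.0 + d.0) | (c.d.0)\{c} → -a-> n7, -d-> n7
  n5 = (b.0 + (0 + (0 + 0))) | (c.d.0)\{c} → -b-> n7
  n6 = 0 | b.(c.d.0)\{c} → -b-> n7
  n7 = 0 | (c.d.0)\{c} → stopped
Coarsest stable partition (strong bisimilarity classes):
  B0 = {m0, n0}
  B1 = {m3, n3}
  B2 = {m5, m6, n5, n6}
  B3 = {m7, n7}
  B4 = {m2, n2}
  B5 = {m4, n4}
  B6 = {m1, n1}
m0 ∈ B0, n0 ∈ B0 → same block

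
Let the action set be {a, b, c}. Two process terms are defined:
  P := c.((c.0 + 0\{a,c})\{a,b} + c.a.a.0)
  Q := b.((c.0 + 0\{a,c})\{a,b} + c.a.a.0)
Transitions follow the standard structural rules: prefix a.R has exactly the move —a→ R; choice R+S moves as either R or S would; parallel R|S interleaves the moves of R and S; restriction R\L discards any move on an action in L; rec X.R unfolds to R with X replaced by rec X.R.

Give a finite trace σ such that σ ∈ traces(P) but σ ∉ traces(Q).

c

Reachable graph of P (6 states):
  u0 = c.((c.0 + 0\{a,c})\{a,b} + c.a.a.0) → --c--▸ u1
  u1 = (c.0 + 0\{a,c})\{a,b} + c.a.a.0 → --c--▸ u2, --c--▸ u3
  u2 = 0\{a,b} → (no moves)
  u3 = a.a.0 → --a--▸ u4
  u4 = a.0 → --a--▸ u5
  u5 = 0 → (no moves)
Reachable graph of Q (6 states):
  v0 = b.((c.0 + 0\{a,c})\{a,b} + c.a.a.0) → --b--▸ v1
  v1 = (c.0 + 0\{a,c})\{a,b} + c.a.a.0 → --c--▸ v2, --c--▸ v3
  v2 = 0\{a,b} → (no moves)
  v3 = a.a.0 → --a--▸ v4
  v4 = a.0 → --a--▸ v5
  v5 = 0 → (no moves)
Executing c from P (initial set {u0}):
  after c @ step 1: {u1}
  ✓ P
Executing c from Q (initial set {v0}):
  after c @ step 1: ∅ (Q stuck)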